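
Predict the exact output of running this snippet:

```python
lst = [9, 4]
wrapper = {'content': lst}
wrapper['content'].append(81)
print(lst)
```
[9, 4, 81]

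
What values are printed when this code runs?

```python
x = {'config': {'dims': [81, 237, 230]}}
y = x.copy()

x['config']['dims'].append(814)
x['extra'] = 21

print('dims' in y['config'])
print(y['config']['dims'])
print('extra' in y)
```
True
[81, 237, 230, 814]
False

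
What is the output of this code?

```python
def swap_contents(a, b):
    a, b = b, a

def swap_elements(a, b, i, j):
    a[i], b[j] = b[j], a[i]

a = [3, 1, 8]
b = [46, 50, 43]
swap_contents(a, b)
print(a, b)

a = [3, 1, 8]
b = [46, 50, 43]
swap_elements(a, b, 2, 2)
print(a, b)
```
[3, 1, 8] [46, 50, 43]
[3, 1, 43] [46, 50, 8]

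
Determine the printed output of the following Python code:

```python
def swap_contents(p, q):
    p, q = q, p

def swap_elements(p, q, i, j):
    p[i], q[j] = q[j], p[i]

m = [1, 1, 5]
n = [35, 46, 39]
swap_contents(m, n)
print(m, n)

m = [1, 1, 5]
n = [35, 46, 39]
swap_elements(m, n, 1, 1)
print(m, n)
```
[1, 1, 5] [35, 46, 39]
[1, 46, 5] [35, 1, 39]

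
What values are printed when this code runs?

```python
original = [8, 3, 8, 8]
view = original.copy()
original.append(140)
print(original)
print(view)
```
[8, 3, 8, 8, 140]
[8, 3, 8, 8]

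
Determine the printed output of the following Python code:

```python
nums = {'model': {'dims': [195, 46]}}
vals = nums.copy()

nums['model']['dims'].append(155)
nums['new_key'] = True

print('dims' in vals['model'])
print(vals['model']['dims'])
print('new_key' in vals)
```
True
[195, 46, 155]
False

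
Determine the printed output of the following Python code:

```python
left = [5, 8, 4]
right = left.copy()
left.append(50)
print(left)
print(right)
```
[5, 8, 4, 50]
[5, 8, 4]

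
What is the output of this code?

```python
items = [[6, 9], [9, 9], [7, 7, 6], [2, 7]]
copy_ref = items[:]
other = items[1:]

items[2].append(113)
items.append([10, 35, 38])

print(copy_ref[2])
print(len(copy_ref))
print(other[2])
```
[7, 7, 6, 113]
4
[2, 7]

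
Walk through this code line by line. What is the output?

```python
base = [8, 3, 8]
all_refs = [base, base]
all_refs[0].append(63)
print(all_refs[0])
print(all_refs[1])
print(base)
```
[8, 3, 8, 63]
[8, 3, 8, 63]
[8, 3, 8, 63]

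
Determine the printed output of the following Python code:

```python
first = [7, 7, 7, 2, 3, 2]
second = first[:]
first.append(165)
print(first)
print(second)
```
[7, 7, 7, 2, 3, 2, 165]
[7, 7, 7, 2, 3, 2]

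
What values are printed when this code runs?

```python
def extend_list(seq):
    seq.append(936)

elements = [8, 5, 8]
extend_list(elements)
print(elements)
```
[8, 5, 8, 936]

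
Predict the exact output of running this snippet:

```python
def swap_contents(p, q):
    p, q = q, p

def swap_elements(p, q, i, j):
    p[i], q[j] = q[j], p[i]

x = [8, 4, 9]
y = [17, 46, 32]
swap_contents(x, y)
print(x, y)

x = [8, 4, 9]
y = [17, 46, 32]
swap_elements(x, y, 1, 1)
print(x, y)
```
[8, 4, 9] [17, 46, 32]
[8, 46, 9] [17, 4, 32]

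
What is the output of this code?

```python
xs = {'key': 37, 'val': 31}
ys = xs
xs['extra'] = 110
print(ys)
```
{'key': 37, 'val': 31, 'extra': 110}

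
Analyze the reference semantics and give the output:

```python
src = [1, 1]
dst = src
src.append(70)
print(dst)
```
[1, 1, 70]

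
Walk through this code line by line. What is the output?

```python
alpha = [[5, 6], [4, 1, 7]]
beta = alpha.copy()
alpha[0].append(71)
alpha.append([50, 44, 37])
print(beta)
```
[[5, 6, 71], [4, 1, 7]]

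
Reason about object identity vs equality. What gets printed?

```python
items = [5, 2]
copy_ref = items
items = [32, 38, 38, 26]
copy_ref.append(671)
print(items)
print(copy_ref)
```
[32, 38, 38, 26]
[5, 2, 671]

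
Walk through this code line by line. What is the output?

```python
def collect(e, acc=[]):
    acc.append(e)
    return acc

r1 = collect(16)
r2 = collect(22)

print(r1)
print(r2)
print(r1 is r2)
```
[16, 22]
[16, 22]
True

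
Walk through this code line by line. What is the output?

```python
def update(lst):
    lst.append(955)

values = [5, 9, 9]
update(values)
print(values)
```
[5, 9, 9, 955]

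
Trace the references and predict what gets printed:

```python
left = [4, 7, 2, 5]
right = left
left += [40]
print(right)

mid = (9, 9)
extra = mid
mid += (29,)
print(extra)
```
[4, 7, 2, 5, 40]
(9, 9)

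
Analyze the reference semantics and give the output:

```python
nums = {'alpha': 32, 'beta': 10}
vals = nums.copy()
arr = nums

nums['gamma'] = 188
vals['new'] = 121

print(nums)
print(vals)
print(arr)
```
{'alpha': 32, 'beta': 10, 'gamma': 188}
{'alpha': 32, 'beta': 10, 'new': 121}
{'alpha': 32, 'beta': 10, 'gamma': 188}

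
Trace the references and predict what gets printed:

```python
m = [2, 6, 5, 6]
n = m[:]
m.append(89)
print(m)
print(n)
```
[2, 6, 5, 6, 89]
[2, 6, 5, 6]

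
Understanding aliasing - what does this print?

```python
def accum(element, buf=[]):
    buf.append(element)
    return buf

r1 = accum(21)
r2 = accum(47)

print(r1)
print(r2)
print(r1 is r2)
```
[21, 47]
[21, 47]
True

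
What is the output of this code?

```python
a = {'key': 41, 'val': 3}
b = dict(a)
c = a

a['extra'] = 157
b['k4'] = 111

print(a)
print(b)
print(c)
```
{'key': 41, 'val': 3, 'extra': 157}
{'key': 41, 'val': 3, 'k4': 111}
{'key': 41, 'val': 3, 'extra': 157}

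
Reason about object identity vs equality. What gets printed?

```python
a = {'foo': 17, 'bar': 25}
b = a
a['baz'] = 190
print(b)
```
{'foo': 17, 'bar': 25, 'baz': 190}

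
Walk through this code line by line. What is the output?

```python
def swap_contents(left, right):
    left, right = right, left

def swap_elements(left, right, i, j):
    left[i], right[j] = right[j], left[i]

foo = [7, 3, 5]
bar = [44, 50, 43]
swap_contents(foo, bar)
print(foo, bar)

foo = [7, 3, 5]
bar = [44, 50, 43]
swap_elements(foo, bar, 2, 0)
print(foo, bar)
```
[7, 3, 5] [44, 50, 43]
[7, 3, 44] [5, 50, 43]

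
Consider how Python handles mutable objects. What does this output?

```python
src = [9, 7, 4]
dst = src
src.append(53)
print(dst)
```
[9, 7, 4, 53]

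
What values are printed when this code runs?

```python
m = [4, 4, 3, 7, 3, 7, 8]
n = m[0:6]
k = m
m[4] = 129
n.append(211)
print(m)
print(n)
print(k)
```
[4, 4, 3, 7, 129, 7, 8]
[4, 4, 3, 7, 3, 7, 211]
[4, 4, 3, 7, 129, 7, 8]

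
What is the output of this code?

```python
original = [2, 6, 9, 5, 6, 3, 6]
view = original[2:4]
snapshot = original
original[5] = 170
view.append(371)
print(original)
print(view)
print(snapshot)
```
[2, 6, 9, 5, 6, 170, 6]
[9, 5, 371]
[2, 6, 9, 5, 6, 170, 6]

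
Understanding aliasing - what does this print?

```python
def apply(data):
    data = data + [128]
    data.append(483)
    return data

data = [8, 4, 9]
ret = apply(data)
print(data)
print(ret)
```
[8, 4, 9]
[8, 4, 9, 128, 483]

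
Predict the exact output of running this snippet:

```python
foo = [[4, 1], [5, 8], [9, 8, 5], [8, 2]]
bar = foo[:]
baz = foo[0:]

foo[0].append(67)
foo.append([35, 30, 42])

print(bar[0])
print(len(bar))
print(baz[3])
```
[4, 1, 67]
4
[8, 2]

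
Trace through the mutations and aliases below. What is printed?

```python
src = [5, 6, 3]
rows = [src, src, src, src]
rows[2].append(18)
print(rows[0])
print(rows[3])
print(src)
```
[5, 6, 3, 18]
[5, 6, 3, 18]
[5, 6, 3, 18]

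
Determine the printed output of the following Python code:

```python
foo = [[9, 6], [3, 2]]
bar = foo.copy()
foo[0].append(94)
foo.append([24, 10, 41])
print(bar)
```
[[9, 6, 94], [3, 2]]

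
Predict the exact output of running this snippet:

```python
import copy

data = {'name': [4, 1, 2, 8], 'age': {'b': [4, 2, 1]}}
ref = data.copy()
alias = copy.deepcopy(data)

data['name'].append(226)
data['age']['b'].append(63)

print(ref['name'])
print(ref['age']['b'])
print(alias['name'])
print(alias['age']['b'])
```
[4, 1, 2, 8, 226]
[4, 2, 1, 63]
[4, 1, 2, 8]
[4, 2, 1]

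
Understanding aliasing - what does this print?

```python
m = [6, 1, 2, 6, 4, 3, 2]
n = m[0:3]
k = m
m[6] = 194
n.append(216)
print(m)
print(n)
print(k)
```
[6, 1, 2, 6, 4, 3, 194]
[6, 1, 2, 216]
[6, 1, 2, 6, 4, 3, 194]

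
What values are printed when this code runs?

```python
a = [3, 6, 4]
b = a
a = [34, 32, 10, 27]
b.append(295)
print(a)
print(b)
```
[34, 32, 10, 27]
[3, 6, 4, 295]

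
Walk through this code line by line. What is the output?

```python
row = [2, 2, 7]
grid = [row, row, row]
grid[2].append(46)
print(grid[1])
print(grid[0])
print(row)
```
[2, 2, 7, 46]
[2, 2, 7, 46]
[2, 2, 7, 46]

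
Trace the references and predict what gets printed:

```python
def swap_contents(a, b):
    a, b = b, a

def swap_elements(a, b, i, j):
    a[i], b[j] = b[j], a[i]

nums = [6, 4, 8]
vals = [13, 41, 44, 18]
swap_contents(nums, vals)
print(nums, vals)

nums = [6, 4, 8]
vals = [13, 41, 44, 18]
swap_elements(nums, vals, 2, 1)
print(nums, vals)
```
[6, 4, 8] [13, 41, 44, 18]
[6, 4, 41] [13, 8, 44, 18]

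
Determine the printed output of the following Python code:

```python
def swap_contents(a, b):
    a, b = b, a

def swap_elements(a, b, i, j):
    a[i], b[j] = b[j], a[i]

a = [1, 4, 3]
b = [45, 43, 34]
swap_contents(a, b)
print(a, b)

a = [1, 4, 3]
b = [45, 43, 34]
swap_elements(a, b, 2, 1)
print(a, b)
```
[1, 4, 3] [45, 43, 34]
[1, 4, 43] [45, 3, 34]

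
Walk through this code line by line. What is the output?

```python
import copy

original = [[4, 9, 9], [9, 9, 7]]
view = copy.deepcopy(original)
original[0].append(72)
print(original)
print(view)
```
[[4, 9, 9, 72], [9, 9, 7]]
[[4, 9, 9], [9, 9, 7]]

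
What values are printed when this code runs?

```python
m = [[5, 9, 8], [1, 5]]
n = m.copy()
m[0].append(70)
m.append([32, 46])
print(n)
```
[[5, 9, 8, 70], [1, 5]]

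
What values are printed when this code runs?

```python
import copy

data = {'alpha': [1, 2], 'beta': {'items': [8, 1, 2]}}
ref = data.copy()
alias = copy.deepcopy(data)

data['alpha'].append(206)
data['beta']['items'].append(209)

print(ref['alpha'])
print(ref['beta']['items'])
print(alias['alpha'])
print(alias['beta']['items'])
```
[1, 2, 206]
[8, 1, 2, 209]
[1, 2]
[8, 1, 2]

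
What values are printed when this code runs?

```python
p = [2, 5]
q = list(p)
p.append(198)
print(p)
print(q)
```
[2, 5, 198]
[2, 5]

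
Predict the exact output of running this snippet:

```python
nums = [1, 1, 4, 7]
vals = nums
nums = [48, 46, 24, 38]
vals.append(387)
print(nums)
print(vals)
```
[48, 46, 24, 38]
[1, 1, 4, 7, 387]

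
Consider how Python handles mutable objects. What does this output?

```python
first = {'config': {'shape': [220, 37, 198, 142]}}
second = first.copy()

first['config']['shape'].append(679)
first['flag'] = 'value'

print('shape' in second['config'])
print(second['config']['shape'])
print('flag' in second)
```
True
[220, 37, 198, 142, 679]
False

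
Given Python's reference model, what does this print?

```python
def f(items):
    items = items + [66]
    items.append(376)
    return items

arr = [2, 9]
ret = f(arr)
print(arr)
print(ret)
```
[2, 9]
[2, 9, 66, 376]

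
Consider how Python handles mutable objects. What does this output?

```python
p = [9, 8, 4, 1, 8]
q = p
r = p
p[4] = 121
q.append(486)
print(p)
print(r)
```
[9, 8, 4, 1, 121, 486]
[9, 8, 4, 1, 121, 486]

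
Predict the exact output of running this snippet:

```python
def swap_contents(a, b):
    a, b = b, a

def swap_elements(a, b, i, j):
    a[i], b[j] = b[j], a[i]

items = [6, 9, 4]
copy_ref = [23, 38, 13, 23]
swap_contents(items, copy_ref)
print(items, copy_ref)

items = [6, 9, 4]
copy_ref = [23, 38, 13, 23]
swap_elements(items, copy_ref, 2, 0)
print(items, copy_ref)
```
[6, 9, 4] [23, 38, 13, 23]
[6, 9, 23] [4, 38, 13, 23]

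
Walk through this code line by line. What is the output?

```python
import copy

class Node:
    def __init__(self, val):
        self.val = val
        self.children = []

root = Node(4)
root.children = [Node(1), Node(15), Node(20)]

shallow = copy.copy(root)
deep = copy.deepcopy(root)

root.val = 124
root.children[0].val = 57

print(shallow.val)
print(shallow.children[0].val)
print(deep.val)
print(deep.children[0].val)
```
4
57
4
1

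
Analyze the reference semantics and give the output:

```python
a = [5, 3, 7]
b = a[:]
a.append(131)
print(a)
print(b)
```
[5, 3, 7, 131]
[5, 3, 7]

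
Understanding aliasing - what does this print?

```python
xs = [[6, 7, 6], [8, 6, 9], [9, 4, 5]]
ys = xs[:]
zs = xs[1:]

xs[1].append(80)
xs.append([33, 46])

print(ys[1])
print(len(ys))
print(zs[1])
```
[8, 6, 9, 80]
3
[9, 4, 5]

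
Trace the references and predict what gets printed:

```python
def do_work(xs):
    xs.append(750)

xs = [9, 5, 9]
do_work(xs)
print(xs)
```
[9, 5, 9, 750]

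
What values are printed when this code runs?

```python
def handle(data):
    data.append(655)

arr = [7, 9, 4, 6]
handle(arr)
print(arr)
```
[7, 9, 4, 6, 655]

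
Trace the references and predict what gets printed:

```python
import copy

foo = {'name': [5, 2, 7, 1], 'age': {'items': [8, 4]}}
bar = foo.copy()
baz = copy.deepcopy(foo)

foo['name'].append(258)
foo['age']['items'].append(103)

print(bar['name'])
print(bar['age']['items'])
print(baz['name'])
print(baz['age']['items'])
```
[5, 2, 7, 1, 258]
[8, 4, 103]
[5, 2, 7, 1]
[8, 4]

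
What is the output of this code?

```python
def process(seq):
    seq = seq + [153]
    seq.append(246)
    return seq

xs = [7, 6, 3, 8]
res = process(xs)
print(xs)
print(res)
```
[7, 6, 3, 8]
[7, 6, 3, 8, 153, 246]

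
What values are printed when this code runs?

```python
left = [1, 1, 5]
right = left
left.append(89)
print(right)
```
[1, 1, 5, 89]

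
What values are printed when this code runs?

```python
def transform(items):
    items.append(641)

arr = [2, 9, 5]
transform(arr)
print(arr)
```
[2, 9, 5, 641]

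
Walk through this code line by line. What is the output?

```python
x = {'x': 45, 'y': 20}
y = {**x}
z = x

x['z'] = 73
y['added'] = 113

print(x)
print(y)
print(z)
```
{'x': 45, 'y': 20, 'z': 73}
{'x': 45, 'y': 20, 'added': 113}
{'x': 45, 'y': 20, 'z': 73}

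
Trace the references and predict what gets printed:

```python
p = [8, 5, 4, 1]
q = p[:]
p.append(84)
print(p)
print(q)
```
[8, 5, 4, 1, 84]
[8, 5, 4, 1]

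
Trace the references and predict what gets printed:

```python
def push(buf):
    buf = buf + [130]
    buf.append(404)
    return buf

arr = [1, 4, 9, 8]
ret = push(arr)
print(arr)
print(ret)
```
[1, 4, 9, 8]
[1, 4, 9, 8, 130, 404]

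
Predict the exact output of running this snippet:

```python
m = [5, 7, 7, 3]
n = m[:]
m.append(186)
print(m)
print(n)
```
[5, 7, 7, 3, 186]
[5, 7, 7, 3]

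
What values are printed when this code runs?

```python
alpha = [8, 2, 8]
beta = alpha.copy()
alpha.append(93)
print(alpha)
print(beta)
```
[8, 2, 8, 93]
[8, 2, 8]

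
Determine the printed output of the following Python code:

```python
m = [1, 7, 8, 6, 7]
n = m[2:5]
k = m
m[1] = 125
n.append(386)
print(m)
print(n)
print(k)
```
[1, 125, 8, 6, 7]
[8, 6, 7, 386]
[1, 125, 8, 6, 7]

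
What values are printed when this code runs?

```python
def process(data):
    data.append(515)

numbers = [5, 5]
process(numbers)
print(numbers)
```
[5, 5, 515]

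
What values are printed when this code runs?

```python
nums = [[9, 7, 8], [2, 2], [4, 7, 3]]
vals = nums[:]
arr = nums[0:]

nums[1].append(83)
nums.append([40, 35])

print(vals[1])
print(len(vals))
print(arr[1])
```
[2, 2, 83]
3
[2, 2, 83]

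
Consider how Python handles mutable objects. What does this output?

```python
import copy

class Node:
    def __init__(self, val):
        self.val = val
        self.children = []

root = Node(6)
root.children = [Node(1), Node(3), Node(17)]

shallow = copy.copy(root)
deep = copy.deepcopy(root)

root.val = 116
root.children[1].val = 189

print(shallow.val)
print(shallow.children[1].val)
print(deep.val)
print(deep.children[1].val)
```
6
189
6
3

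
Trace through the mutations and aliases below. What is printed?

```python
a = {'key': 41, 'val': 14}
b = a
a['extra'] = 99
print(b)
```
{'key': 41, 'val': 14, 'extra': 99}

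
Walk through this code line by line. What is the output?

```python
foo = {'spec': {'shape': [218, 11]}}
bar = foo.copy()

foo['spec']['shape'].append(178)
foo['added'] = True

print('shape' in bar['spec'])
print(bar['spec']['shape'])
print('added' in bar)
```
True
[218, 11, 178]
False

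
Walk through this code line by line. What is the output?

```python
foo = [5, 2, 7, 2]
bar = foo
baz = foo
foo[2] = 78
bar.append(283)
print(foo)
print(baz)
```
[5, 2, 78, 2, 283]
[5, 2, 78, 2, 283]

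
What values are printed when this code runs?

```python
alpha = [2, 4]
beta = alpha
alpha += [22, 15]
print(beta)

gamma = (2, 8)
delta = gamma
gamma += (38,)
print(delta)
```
[2, 4, 22, 15]
(2, 8)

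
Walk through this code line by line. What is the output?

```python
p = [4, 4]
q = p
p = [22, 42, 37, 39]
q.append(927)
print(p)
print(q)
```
[22, 42, 37, 39]
[4, 4, 927]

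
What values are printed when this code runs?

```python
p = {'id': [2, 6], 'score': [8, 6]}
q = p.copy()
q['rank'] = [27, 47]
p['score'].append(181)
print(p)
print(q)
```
{'id': [2, 6], 'score': [8, 6, 181]}
{'id': [2, 6], 'score': [8, 6, 181], 'rank': [27, 47]}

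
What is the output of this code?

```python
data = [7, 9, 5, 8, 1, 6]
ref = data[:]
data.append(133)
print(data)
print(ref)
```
[7, 9, 5, 8, 1, 6, 133]
[7, 9, 5, 8, 1, 6]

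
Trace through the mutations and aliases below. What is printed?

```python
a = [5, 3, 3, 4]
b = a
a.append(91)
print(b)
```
[5, 3, 3, 4, 91]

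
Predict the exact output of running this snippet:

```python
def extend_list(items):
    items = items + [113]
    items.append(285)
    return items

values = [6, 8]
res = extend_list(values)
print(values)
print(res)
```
[6, 8]
[6, 8, 113, 285]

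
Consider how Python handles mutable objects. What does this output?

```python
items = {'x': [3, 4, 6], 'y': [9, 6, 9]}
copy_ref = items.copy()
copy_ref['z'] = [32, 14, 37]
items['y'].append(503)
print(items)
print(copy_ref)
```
{'x': [3, 4, 6], 'y': [9, 6, 9, 503]}
{'x': [3, 4, 6], 'y': [9, 6, 9, 503], 'z': [32, 14, 37]}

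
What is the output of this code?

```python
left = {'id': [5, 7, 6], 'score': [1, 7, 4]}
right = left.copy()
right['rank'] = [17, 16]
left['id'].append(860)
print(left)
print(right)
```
{'id': [5, 7, 6, 860], 'score': [1, 7, 4]}
{'id': [5, 7, 6, 860], 'score': [1, 7, 4], 'rank': [17, 16]}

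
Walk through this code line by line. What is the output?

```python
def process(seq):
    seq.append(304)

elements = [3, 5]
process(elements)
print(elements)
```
[3, 5, 304]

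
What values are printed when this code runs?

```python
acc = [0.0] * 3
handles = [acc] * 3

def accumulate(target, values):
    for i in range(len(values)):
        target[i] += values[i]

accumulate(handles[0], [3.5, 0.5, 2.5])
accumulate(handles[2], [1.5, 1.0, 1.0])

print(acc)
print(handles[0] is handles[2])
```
[5.0, 1.5, 3.5]
True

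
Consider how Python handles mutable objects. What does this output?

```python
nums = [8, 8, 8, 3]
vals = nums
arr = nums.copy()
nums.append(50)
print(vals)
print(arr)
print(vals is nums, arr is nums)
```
[8, 8, 8, 3, 50]
[8, 8, 8, 3]
True False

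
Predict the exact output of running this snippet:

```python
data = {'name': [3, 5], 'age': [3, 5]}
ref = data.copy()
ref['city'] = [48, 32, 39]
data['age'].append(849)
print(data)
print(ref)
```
{'name': [3, 5], 'age': [3, 5, 849]}
{'name': [3, 5], 'age': [3, 5, 849], 'city': [48, 32, 39]}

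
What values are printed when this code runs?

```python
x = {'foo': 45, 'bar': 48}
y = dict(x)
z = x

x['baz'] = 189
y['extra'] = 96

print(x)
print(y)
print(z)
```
{'foo': 45, 'bar': 48, 'baz': 189}
{'foo': 45, 'bar': 48, 'extra': 96}
{'foo': 45, 'bar': 48, 'baz': 189}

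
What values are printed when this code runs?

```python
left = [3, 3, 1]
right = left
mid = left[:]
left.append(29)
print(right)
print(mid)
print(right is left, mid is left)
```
[3, 3, 1, 29]
[3, 3, 1]
True False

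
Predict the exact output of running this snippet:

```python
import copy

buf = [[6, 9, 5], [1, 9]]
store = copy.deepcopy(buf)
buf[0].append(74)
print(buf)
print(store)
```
[[6, 9, 5, 74], [1, 9]]
[[6, 9, 5], [1, 9]]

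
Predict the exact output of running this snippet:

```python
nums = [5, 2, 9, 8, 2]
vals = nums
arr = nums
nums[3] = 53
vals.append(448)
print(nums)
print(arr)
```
[5, 2, 9, 53, 2, 448]
[5, 2, 9, 53, 2, 448]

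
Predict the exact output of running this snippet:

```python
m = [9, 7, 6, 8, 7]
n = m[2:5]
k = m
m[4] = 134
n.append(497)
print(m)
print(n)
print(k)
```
[9, 7, 6, 8, 134]
[6, 8, 7, 497]
[9, 7, 6, 8, 134]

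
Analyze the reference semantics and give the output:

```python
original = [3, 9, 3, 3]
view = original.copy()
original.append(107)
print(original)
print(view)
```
[3, 9, 3, 3, 107]
[3, 9, 3, 3]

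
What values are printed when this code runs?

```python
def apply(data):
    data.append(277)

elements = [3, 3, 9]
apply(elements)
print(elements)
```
[3, 3, 9, 277]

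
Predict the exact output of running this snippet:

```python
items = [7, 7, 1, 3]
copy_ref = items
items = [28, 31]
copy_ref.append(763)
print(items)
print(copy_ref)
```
[28, 31]
[7, 7, 1, 3, 763]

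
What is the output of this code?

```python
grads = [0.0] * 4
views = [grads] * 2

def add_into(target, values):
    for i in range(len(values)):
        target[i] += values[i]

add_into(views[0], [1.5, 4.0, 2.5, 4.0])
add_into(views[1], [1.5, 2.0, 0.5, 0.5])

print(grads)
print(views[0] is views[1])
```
[3.0, 6.0, 3.0, 4.5]
True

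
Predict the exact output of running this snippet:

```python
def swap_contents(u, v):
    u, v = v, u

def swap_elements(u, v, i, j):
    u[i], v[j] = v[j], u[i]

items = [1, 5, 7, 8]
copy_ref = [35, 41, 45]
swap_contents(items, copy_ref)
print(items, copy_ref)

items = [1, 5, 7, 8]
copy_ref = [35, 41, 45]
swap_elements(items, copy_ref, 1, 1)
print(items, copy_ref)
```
[1, 5, 7, 8] [35, 41, 45]
[1, 41, 7, 8] [35, 5, 45]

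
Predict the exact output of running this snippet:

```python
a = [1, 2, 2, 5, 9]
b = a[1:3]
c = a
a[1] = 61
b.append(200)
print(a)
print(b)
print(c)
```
[1, 61, 2, 5, 9]
[2, 2, 200]
[1, 61, 2, 5, 9]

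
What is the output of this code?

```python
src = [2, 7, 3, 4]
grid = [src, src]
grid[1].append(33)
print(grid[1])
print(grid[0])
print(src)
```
[2, 7, 3, 4, 33]
[2, 7, 3, 4, 33]
[2, 7, 3, 4, 33]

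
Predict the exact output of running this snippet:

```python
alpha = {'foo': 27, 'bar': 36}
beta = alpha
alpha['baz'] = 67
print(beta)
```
{'foo': 27, 'bar': 36, 'baz': 67}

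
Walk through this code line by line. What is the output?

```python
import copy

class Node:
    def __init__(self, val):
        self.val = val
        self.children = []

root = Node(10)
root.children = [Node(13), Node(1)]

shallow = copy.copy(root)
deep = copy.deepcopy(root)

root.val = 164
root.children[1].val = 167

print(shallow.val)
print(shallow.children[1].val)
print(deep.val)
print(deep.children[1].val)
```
10
167
10
1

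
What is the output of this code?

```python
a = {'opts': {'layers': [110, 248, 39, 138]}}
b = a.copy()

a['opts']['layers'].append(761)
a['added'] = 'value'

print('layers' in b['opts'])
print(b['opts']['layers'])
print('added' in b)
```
True
[110, 248, 39, 138, 761]
False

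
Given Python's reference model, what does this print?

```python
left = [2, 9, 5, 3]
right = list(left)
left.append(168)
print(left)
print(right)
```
[2, 9, 5, 3, 168]
[2, 9, 5, 3]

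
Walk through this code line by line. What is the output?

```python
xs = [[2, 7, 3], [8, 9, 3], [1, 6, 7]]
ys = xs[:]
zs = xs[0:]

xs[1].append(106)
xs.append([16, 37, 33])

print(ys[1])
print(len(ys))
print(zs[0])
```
[8, 9, 3, 106]
3
[2, 7, 3]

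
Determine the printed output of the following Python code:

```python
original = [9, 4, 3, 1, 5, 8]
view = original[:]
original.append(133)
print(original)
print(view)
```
[9, 4, 3, 1, 5, 8, 133]
[9, 4, 3, 1, 5, 8]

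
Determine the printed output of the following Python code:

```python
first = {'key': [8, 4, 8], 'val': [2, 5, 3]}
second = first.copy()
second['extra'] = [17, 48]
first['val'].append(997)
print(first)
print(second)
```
{'key': [8, 4, 8], 'val': [2, 5, 3, 997]}
{'key': [8, 4, 8], 'val': [2, 5, 3, 997], 'extra': [17, 48]}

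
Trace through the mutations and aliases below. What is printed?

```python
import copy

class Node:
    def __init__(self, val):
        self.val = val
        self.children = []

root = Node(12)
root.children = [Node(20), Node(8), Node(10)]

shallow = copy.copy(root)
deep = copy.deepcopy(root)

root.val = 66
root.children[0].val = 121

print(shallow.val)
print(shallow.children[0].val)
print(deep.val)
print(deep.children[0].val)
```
12
121
12
20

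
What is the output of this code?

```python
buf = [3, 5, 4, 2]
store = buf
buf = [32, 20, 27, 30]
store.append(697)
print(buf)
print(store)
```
[32, 20, 27, 30]
[3, 5, 4, 2, 697]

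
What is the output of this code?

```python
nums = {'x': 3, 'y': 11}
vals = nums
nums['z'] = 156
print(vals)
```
{'x': 3, 'y': 11, 'z': 156}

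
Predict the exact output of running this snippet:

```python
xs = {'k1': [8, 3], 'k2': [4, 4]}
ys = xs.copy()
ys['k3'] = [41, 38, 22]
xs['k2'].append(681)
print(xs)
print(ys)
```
{'k1': [8, 3], 'k2': [4, 4, 681]}
{'k1': [8, 3], 'k2': [4, 4, 681], 'k3': [41, 38, 22]}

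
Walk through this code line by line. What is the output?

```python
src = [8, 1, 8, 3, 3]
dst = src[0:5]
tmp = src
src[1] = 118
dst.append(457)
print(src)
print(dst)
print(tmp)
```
[8, 118, 8, 3, 3]
[8, 1, 8, 3, 3, 457]
[8, 118, 8, 3, 3]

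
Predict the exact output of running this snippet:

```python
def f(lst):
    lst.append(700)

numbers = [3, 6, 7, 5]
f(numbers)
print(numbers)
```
[3, 6, 7, 5, 700]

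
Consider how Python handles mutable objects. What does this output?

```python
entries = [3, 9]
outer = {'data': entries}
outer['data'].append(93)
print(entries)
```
[3, 9, 93]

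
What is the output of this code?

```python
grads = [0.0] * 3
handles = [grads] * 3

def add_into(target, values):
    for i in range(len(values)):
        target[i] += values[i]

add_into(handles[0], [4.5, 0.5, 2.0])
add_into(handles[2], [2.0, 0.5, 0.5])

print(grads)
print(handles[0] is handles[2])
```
[6.5, 1.0, 2.5]
True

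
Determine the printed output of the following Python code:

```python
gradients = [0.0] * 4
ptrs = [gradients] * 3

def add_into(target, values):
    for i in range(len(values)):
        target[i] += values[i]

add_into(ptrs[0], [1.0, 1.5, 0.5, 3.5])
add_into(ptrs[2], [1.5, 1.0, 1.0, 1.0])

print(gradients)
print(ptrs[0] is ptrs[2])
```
[2.5, 2.5, 1.5, 4.5]
True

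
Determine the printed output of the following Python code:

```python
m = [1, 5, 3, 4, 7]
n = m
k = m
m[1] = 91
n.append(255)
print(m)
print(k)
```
[1, 91, 3, 4, 7, 255]
[1, 91, 3, 4, 7, 255]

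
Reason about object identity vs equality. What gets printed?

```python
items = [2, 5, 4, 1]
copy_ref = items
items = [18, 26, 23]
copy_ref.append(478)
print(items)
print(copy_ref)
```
[18, 26, 23]
[2, 5, 4, 1, 478]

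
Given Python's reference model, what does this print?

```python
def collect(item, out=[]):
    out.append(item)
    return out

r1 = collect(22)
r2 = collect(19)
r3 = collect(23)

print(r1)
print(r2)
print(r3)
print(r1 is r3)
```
[22, 19, 23]
[22, 19, 23]
[22, 19, 23]
True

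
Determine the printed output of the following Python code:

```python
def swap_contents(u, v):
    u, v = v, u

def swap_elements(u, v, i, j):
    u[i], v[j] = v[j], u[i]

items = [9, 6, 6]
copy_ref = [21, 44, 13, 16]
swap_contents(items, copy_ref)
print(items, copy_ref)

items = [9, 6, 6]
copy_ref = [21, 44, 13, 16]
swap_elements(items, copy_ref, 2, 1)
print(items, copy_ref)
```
[9, 6, 6] [21, 44, 13, 16]
[9, 6, 44] [21, 6, 13, 16]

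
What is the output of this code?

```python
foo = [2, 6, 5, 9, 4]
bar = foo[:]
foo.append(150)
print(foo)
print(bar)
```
[2, 6, 5, 9, 4, 150]
[2, 6, 5, 9, 4]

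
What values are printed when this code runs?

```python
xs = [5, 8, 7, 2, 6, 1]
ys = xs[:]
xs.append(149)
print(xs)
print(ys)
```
[5, 8, 7, 2, 6, 1, 149]
[5, 8, 7, 2, 6, 1]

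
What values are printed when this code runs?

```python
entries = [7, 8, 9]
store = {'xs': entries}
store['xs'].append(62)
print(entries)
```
[7, 8, 9, 62]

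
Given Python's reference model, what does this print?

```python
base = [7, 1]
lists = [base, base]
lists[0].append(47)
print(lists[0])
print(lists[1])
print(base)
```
[7, 1, 47]
[7, 1, 47]
[7, 1, 47]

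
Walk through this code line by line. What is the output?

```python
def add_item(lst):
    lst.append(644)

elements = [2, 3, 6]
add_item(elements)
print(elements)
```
[2, 3, 6, 644]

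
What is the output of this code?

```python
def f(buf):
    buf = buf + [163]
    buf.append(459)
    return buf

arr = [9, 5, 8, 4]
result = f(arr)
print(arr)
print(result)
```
[9, 5, 8, 4]
[9, 5, 8, 4, 163, 459]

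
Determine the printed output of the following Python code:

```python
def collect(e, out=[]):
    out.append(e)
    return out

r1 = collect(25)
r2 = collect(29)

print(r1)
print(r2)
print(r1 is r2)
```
[25, 29]
[25, 29]
True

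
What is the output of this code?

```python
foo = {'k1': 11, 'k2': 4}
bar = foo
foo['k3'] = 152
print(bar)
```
{'k1': 11, 'k2': 4, 'k3': 152}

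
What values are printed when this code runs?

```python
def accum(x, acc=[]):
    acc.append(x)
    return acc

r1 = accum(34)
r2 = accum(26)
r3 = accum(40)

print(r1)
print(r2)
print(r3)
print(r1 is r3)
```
[34, 26, 40]
[34, 26, 40]
[34, 26, 40]
True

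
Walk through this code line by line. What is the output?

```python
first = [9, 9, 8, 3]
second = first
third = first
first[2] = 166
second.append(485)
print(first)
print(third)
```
[9, 9, 166, 3, 485]
[9, 9, 166, 3, 485]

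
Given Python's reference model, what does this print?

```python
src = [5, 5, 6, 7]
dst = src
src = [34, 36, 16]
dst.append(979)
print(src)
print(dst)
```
[34, 36, 16]
[5, 5, 6, 7, 979]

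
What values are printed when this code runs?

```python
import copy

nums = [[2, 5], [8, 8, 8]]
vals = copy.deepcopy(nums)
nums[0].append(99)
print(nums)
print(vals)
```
[[2, 5, 99], [8, 8, 8]]
[[2, 5], [8, 8, 8]]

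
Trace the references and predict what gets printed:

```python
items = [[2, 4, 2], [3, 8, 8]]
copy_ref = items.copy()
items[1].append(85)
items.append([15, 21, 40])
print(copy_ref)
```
[[2, 4, 2], [3, 8, 8, 85]]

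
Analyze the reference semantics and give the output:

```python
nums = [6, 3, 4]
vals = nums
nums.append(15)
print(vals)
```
[6, 3, 4, 15]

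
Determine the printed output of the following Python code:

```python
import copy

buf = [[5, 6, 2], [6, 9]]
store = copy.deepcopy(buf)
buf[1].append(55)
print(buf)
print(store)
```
[[5, 6, 2], [6, 9, 55]]
[[5, 6, 2], [6, 9]]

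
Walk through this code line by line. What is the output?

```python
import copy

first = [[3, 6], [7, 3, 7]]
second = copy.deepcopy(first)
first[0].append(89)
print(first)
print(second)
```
[[3, 6, 89], [7, 3, 7]]
[[3, 6], [7, 3, 7]]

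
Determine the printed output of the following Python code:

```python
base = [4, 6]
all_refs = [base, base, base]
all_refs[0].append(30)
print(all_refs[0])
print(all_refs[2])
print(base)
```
[4, 6, 30]
[4, 6, 30]
[4, 6, 30]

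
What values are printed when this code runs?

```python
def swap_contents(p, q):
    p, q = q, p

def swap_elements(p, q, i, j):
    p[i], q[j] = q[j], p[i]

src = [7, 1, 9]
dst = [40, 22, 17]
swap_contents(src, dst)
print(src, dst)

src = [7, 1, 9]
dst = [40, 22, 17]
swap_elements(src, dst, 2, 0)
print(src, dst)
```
[7, 1, 9] [40, 22, 17]
[7, 1, 40] [9, 22, 17]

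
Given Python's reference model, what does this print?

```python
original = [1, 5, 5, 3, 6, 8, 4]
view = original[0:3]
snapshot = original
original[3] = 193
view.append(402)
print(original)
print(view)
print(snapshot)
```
[1, 5, 5, 193, 6, 8, 4]
[1, 5, 5, 402]
[1, 5, 5, 193, 6, 8, 4]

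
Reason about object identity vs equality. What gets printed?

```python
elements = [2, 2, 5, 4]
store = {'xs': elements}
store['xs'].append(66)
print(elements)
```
[2, 2, 5, 4, 66]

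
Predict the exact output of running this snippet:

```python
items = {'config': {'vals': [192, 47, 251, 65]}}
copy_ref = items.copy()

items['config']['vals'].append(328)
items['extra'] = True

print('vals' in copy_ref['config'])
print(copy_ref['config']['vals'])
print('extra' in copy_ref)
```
True
[192, 47, 251, 65, 328]
False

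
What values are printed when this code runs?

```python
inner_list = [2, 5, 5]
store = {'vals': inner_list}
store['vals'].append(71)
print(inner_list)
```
[2, 5, 5, 71]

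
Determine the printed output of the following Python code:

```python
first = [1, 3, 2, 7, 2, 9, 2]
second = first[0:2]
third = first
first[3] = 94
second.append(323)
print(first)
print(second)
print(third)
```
[1, 3, 2, 94, 2, 9, 2]
[1, 3, 323]
[1, 3, 2, 94, 2, 9, 2]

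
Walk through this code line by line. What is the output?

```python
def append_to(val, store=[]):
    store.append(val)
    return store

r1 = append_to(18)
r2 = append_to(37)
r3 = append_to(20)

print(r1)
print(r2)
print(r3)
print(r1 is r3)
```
[18, 37, 20]
[18, 37, 20]
[18, 37, 20]
True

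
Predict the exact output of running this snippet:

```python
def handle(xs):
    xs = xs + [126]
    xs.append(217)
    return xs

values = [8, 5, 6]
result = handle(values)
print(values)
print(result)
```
[8, 5, 6]
[8, 5, 6, 126, 217]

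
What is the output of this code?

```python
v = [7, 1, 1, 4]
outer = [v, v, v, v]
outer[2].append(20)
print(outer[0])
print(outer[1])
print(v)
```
[7, 1, 1, 4, 20]
[7, 1, 1, 4, 20]
[7, 1, 1, 4, 20]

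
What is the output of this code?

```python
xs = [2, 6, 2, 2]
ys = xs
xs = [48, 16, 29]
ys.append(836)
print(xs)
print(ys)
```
[48, 16, 29]
[2, 6, 2, 2, 836]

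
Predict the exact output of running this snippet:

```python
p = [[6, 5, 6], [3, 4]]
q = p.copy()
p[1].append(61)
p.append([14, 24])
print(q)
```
[[6, 5, 6], [3, 4, 61]]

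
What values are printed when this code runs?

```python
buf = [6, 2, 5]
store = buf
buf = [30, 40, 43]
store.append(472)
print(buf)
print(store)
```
[30, 40, 43]
[6, 2, 5, 472]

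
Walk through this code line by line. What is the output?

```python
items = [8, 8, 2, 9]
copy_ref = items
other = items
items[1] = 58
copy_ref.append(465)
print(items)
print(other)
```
[8, 58, 2, 9, 465]
[8, 58, 2, 9, 465]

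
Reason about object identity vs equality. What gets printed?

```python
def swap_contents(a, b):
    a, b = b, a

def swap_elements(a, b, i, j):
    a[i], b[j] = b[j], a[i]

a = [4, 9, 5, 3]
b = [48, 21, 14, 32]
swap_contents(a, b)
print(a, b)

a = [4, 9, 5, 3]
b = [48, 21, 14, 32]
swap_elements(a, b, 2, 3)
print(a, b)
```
[4, 9, 5, 3] [48, 21, 14, 32]
[4, 9, 32, 3] [48, 21, 14, 5]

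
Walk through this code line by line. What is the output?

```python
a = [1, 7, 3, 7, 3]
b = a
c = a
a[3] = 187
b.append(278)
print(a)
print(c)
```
[1, 7, 3, 187, 3, 278]
[1, 7, 3, 187, 3, 278]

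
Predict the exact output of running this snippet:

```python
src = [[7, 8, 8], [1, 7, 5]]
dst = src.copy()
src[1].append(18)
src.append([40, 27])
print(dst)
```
[[7, 8, 8], [1, 7, 5, 18]]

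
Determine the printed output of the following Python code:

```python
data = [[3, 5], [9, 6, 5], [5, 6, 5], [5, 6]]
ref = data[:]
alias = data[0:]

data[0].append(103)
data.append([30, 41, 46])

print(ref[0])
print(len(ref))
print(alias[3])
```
[3, 5, 103]
4
[5, 6]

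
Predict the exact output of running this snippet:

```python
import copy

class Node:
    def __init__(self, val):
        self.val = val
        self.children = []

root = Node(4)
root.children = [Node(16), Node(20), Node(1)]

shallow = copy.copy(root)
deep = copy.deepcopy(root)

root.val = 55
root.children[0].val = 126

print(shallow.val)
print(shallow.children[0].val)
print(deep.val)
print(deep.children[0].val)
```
4
126
4
16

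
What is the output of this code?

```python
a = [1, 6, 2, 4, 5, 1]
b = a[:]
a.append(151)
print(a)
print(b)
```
[1, 6, 2, 4, 5, 1, 151]
[1, 6, 2, 4, 5, 1]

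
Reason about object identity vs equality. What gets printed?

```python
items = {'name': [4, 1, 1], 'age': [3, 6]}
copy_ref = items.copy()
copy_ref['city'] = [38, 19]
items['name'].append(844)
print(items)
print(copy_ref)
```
{'name': [4, 1, 1, 844], 'age': [3, 6]}
{'name': [4, 1, 1, 844], 'age': [3, 6], 'city': [38, 19]}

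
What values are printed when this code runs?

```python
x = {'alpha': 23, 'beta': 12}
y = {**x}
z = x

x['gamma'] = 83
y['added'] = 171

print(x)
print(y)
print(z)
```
{'alpha': 23, 'beta': 12, 'gamma': 83}
{'alpha': 23, 'beta': 12, 'added': 171}
{'alpha': 23, 'beta': 12, 'gamma': 83}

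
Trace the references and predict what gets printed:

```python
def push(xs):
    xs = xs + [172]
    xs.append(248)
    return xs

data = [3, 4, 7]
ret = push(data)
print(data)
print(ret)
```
[3, 4, 7]
[3, 4, 7, 172, 248]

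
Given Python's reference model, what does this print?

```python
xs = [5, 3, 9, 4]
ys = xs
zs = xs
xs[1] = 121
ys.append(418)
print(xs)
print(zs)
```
[5, 121, 9, 4, 418]
[5, 121, 9, 4, 418]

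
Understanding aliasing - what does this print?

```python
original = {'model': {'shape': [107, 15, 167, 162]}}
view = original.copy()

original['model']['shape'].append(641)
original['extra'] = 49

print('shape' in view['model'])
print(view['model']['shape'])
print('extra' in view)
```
True
[107, 15, 167, 162, 641]
False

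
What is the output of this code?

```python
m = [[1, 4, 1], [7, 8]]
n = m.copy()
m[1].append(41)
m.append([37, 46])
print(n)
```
[[1, 4, 1], [7, 8, 41]]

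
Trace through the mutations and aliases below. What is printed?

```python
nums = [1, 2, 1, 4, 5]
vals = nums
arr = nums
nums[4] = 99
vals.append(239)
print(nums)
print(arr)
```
[1, 2, 1, 4, 99, 239]
[1, 2, 1, 4, 99, 239]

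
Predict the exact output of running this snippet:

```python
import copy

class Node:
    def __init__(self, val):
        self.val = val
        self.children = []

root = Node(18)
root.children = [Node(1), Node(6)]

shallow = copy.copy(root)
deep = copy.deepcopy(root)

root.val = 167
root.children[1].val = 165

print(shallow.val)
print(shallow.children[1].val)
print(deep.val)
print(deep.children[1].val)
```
18
165
18
6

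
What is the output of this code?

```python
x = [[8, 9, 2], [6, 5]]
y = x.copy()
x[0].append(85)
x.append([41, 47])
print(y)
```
[[8, 9, 2, 85], [6, 5]]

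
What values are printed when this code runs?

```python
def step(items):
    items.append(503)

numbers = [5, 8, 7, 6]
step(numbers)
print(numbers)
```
[5, 8, 7, 6, 503]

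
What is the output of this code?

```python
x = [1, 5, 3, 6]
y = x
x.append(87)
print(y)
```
[1, 5, 3, 6, 87]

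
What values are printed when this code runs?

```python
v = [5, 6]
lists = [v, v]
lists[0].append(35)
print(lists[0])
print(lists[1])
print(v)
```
[5, 6, 35]
[5, 6, 35]
[5, 6, 35]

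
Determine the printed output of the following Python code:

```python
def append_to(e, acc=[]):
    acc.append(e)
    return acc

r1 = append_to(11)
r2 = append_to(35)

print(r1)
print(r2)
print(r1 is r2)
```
[11, 35]
[11, 35]
True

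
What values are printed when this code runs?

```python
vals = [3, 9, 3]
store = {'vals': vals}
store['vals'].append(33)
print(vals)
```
[3, 9, 3, 33]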